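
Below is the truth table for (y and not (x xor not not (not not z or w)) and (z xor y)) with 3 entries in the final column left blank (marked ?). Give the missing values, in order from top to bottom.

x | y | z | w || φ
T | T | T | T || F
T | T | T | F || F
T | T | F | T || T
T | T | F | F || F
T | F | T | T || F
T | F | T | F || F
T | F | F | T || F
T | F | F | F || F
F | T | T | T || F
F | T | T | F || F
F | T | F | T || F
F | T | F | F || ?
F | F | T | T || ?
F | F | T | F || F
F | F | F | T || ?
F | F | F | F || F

T, F, F

Row x=F, y=T, z=F, w=F: not (x xor not not (not not z or w)) = T, (z xor y) = T, so the formula = T.
Row x=F, y=F, z=T, w=T: not (x xor not not (not not z or w)) = F, (z xor y) = T, so the formula = F.
Row x=F, y=F, z=F, w=T: not (x xor not not (not not z or w)) = F, (z xor y) = F, so the formula = F.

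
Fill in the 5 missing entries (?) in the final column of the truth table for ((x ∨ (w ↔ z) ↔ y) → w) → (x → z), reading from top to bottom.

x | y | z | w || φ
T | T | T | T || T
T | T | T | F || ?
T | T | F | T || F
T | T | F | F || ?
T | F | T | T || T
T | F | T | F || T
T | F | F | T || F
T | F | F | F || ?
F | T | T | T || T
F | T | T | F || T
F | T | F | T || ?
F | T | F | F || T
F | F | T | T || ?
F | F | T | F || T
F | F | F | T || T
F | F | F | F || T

Row x=T, y=T, z=T, w=F: ((x ∨ (w ↔ z) ↔ y) → w) = F, (x → z) = T, so the formula = T.
Row x=T, y=T, z=F, w=F: ((x ∨ (w ↔ z) ↔ y) → w) = F, (x → z) = F, so the formula = T.
Row x=T, y=F, z=F, w=F: ((x ∨ (w ↔ z) ↔ y) → w) = T, (x → z) = F, so the formula = F.
Row x=F, y=T, z=F, w=T: ((x ∨ (w ↔ z) ↔ y) → w) = T, (x → z) = T, so the formula = T.
Row x=F, y=F, z=T, w=T: ((x ∨ (w ↔ z) ↔ y) → w) = T, (x → z) = T, so the formula = T.

T, T, F, T, T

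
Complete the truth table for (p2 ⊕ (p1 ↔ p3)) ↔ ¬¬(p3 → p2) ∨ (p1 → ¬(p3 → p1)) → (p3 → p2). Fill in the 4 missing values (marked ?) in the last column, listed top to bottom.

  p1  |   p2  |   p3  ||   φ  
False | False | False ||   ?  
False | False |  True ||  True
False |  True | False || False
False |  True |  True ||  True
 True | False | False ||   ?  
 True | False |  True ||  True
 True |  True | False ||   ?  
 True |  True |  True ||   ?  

True, False, True, False

Row p1=False, p2=False, p3=False: (p2 ⊕ (p1 ↔ p3)) = True, (¬¬(p3 → p2) ∨ (p1 → ¬(p3 → p1)) → (p3 → p2)) = True, so the formula = True.
Row p1=True, p2=False, p3=False: (p2 ⊕ (p1 ↔ p3)) = False, (¬¬(p3 → p2) ∨ (p1 → ¬(p3 → p1)) → (p3 → p2)) = True, so the formula = False.
Row p1=True, p2=True, p3=False: (p2 ⊕ (p1 ↔ p3)) = True, (¬¬(p3 → p2) ∨ (p1 → ¬(p3 → p1)) → (p3 → p2)) = True, so the formula = True.
Row p1=True, p2=True, p3=True: (p2 ⊕ (p1 ↔ p3)) = False, (¬¬(p3 → p2) ∨ (p1 → ¬(p3 → p1)) → (p3 → p2)) = True, so the formula = False.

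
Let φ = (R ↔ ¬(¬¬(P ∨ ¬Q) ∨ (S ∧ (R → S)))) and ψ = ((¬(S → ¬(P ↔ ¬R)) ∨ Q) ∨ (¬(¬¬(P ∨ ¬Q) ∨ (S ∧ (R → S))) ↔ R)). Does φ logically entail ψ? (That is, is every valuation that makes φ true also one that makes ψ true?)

yes

P | Q | R | S | φ | ψ
- | - | - | - | - | -
F | F | F | F | T | T
F | F | F | T | T | T
F | F | T | F | F | F
F | F | T | T | F | T
F | T | F | F | F | T
F | T | F | T | T | T
F | T | T | F | T | T
F | T | T | T | F | T
T | F | F | F | T | T
T | F | F | T | T | T
T | F | T | F | F | F
T | F | T | T | F | F
T | T | F | F | T | T
T | T | F | T | T | T
T | T | T | F | F | T
T | T | T | T | F | T
In every row where φ is true, ψ is also true, so φ ⊨ ψ.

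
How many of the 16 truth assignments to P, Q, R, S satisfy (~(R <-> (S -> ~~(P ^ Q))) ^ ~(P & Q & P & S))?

8

P | Q | R | S || φ
F | F | F | F || F
F | F | F | T || T
F | F | T | F || T
F | F | T | T || F
F | T | F | F || F
F | T | F | T || F
F | T | T | F || T
F | T | T | T || T
T | F | F | F || F
T | F | F | T || F
T | F | T | F || T
T | F | T | T || T
T | T | F | F || F
T | T | F | T || F
T | T | T | F || T
T | T | T | T || T
The formula is true on 8 of the 16 rows.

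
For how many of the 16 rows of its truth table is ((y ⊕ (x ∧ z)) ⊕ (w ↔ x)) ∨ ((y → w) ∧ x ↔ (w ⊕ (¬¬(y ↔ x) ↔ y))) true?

x | y | z | w || (x ∧ z) | (y ⊕ (x ∧ z)) | (w ↔ x) | ((y ⊕ (x ∧ z)) ⊕ (w ↔ x)) | (y → w) | ((y → w) ∧ x) | (y ↔ x) | ¬(y ↔ x) | ¬¬(y ↔ x) | (¬¬(y ↔ x) ↔ y) | (w ⊕ (¬¬(y ↔ x) ↔ y)) | φ
T | T | T | T ||    T    |       F       |    T    |             T             |    T    |       T       |    T    |    F     |     T     |        T        |           F           | T
T | T | T | F ||    T    |       F       |    F    |             F             |    F    |       F       |    T    |    F     |     T     |        T        |           T           | F
T | T | F | T ||    F    |       T       |    T    |             F             |    T    |       T       |    T    |    F     |     T     |        T        |           F           | F
T | T | F | F ||    F    |       T       |    F    |             T             |    F    |       F       |    T    |    F     |     T     |        T        |           T           | T
T | F | T | T ||    T    |       T       |    T    |             F             |    T    |       T       |    F    |    T     |     F     |        T        |           F           | F
T | F | T | F ||    T    |       T       |    F    |             T             |    T    |       T       |    F    |    T     |     F     |        T        |           T           | T
T | F | F | T ||    F    |       F       |    T    |             T             |    T    |       T       |    F    |    T     |     F     |        T        |           F           | T
T | F | F | F ||    F    |       F       |    F    |             F             |    T    |       T       |    F    |    T     |     F     |        T        |           T           | T
F | T | T | T ||    F    |       T       |    F    |             T             |    T    |       F       |    F    |    T     |     F     |        F        |           T           | T
F | T | T | F ||    F    |       T       |    T    |             F             |    F    |       F       |    F    |    T     |     F     |        F        |           F           | T
F | T | F | T ||    F    |       T       |    F    |             T             |    T    |       F       |    F    |    T     |     F     |        F        |           T           | T
F | T | F | F ||    F    |       T       |    T    |             F             |    F    |       F       |    F    |    T     |     F     |        F        |           F           | T
F | F | T | T ||    F    |       F       |    F    |             F             |    T    |       F       |    T    |    F     |     T     |        F        |           T           | F
F | F | T | F ||    F    |       F       |    T    |             T             |    T    |       F       |    T    |    F     |     T     |        F        |           F           | T
F | F | F | T ||    F    |       F       |    F    |             F             |    T    |       F       |    T    |    F     |     T     |        F        |           T           | F
F | F | F | F ||    F    |       F       |    T    |             T             |    T    |       F       |    T    |    F     |     T     |        F        |           F           | T
The formula is true on 11 of the 16 rows.

11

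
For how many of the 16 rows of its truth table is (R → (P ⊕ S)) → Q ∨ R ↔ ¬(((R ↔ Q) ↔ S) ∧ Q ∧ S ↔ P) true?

P | Q | R | S | (P ⊕ S) | (R → (P ⊕ S)) | (Q ∨ R) | ((R → (P ⊕ S)) → (Q ∨ R)) | (R ↔ Q) | ((R ↔ Q) ↔ S) | (Q ∧ S) | (((R ↔ Q) ↔ S) ∧ (Q ∧ S)) | φ
- | - | - | - | ------- | ------------- | ------- | ------------------------- | ------- | ------------- | ------- | ------------------------- | -
T | T | T | T |    F    |       F       |    T    |             T             |    T    |       T       |    T    |             T             | F
T | T | T | F |    T    |       T       |    T    |             T             |    T    |       F       |    F    |             F             | T
T | T | F | T |    F    |       T       |    T    |             T             |    F    |       F       |    T    |             F             | T
T | T | F | F |    T    |       T       |    T    |             T             |    F    |       T       |    F    |             F             | T
T | F | T | T |    F    |       F       |    T    |             T             |    F    |       F       |    F    |             F             | T
T | F | T | F |    T    |       T       |    T    |             T             |    F    |       T       |    F    |             F             | T
T | F | F | T |    F    |       T       |    F    |             F             |    T    |       T       |    F    |             F             | F
T | F | F | F |    T    |       T       |    F    |             F             |    T    |       F       |    F    |             F             | F
F | T | T | T |    T    |       T       |    T    |             T             |    T    |       T       |    T    |             T             | T
F | T | T | F |    F    |       F       |    T    |             T             |    T    |       F       |    F    |             F             | F
F | T | F | T |    T    |       T       |    T    |             T             |    F    |       F       |    T    |             F             | F
F | T | F | F |    F    |       T       |    T    |             T             |    F    |       T       |    F    |             F             | F
F | F | T | T |    T    |       T       |    T    |             T             |    F    |       F       |    F    |             F             | F
F | F | T | F |    F    |       F       |    T    |             T             |    F    |       T       |    F    |             F             | F
F | F | F | T |    T    |       T       |    F    |             F             |    T    |       T       |    F    |             F             | T
F | F | F | F |    F    |       T       |    F    |             F             |    T    |       F       |    F    |             F             | T
The formula is true on 8 of the 16 rows.

8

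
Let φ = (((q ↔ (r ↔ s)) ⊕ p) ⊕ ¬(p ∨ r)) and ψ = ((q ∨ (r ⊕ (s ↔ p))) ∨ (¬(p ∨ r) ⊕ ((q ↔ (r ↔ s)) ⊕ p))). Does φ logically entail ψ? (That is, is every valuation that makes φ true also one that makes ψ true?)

yes

p | q | r | s | φ | ψ
- | - | - | - | - | -
T | T | T | T | F | T
T | T | T | F | T | T
T | T | F | T | T | T
T | T | F | F | F | T
T | F | T | T | T | T
T | F | T | F | F | T
T | F | F | T | F | T
T | F | F | F | T | T
F | T | T | T | T | T
F | T | T | F | F | T
F | T | F | T | T | T
F | T | F | F | F | T
F | F | T | T | F | T
F | F | T | F | T | T
F | F | F | T | F | F
F | F | F | F | T | T
In every row where φ is true, ψ is also true, so φ ⊨ ψ.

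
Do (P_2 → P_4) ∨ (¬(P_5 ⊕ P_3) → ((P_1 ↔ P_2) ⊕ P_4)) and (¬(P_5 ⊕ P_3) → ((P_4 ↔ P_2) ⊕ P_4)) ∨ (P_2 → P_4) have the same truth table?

not equivalent

P_1 | P_2 | P_3 | P_4 | P_5 | φ | ψ
--- | --- | --- | --- | --- | - | -
 1  |  1  |  1  |  1  |  1  | 1 | 1
 1  |  1  |  1  |  1  |  0  | 1 | 1
 1  |  1  |  1  |  0  |  1  | 1 | 0
 1  |  1  |  1  |  0  |  0  | 1 | 1
 1  |  1  |  0  |  1  |  1  | 1 | 1
 1  |  1  |  0  |  1  |  0  | 1 | 1
 1  |  1  |  0  |  0  |  1  | 1 | 1
 1  |  1  |  0  |  0  |  0  | 1 | 0
 1  |  0  |  1  |  1  |  1  | 1 | 1
 1  |  0  |  1  |  1  |  0  | 1 | 1
 1  |  0  |  1  |  0  |  1  | 1 | 1
 1  |  0  |  1  |  0  |  0  | 1 | 1
 1  |  0  |  0  |  1  |  1  | 1 | 1
 1  |  0  |  0  |  1  |  0  | 1 | 1
 1  |  0  |  0  |  0  |  1  | 1 | 1
 1  |  0  |  0  |  0  |  0  | 1 | 1
 0  |  1  |  1  |  1  |  1  | 1 | 1
 0  |  1  |  1  |  1  |  0  | 1 | 1
 0  |  1  |  1  |  0  |  1  | 0 | 0
 0  |  1  |  1  |  0  |  0  | 1 | 1
 0  |  1  |  0  |  1  |  1  | 1 | 1
 0  |  1  |  0  |  1  |  0  | 1 | 1
 0  |  1  |  0  |  0  |  1  | 1 | 1
 0  |  1  |  0  |  0  |  0  | 0 | 0
 0  |  0  |  1  |  1  |  1  | 1 | 1
 0  |  0  |  1  |  1  |  0  | 1 | 1
 0  |  0  |  1  |  0  |  1  | 1 | 1
 0  |  0  |  1  |  0  |  0  | 1 | 1
 0  |  0  |  0  |  1  |  1  | 1 | 1
 0  |  0  |  0  |  1  |  0  | 1 | 1
 0  |  0  |  0  |  0  |  1  | 1 | 1
 0  |  0  |  0  |  0  |  0  | 1 | 1
The columns differ at P_1=1, P_2=1, P_3=1, P_4=0, P_5=1 (φ=1, ψ=0), so they are not equivalent.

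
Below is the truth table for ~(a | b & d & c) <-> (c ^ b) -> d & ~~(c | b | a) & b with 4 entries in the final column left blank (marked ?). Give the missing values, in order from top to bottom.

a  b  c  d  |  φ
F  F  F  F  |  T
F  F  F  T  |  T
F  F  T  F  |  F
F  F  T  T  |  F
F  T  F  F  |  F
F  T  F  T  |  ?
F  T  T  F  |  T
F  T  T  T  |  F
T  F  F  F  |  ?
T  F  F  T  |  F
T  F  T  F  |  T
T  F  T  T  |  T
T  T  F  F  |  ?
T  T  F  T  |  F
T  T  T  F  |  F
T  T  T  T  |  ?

T, F, T, F

Row a=F, b=T, c=F, d=T: ~(a | b & d & c) = T, ((c ^ b) -> d & ~~(c | b | a) & b) = T, so the formula = T.
Row a=T, b=F, c=F, d=F: ~(a | b & d & c) = F, ((c ^ b) -> d & ~~(c | b | a) & b) = T, so the formula = F.
Row a=T, b=T, c=F, d=F: ~(a | b & d & c) = F, ((c ^ b) -> d & ~~(c | b | a) & b) = F, so the formula = T.
Row a=T, b=T, c=T, d=T: ~(a | b & d & c) = F, ((c ^ b) -> d & ~~(c | b | a) & b) = T, so the formula = F.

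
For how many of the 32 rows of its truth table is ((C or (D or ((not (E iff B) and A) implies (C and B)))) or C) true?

30

A | B | C | D | E | φ
- | - | - | - | - | -
F | F | F | F | F | T
F | F | F | F | T | T
F | F | F | T | F | T
F | F | F | T | T | T
F | F | T | F | F | T
F | F | T | F | T | T
F | F | T | T | F | T
F | F | T | T | T | T
F | T | F | F | F | T
F | T | F | F | T | T
F | T | F | T | F | T
F | T | F | T | T | T
F | T | T | F | F | T
F | T | T | F | T | T
F | T | T | T | F | T
F | T | T | T | T | T
T | F | F | F | F | T
T | F | F | F | T | F
T | F | F | T | F | T
T | F | F | T | T | T
T | F | T | F | F | T
T | F | T | F | T | T
T | F | T | T | F | T
T | F | T | T | T | T
T | T | F | F | F | F
T | T | F | F | T | T
T | T | F | T | F | T
T | T | F | T | T | T
T | T | T | F | F | T
T | T | T | F | T | T
T | T | T | T | F | T
T | T | T | T | T | T
The formula is true on 30 of the 32 rows.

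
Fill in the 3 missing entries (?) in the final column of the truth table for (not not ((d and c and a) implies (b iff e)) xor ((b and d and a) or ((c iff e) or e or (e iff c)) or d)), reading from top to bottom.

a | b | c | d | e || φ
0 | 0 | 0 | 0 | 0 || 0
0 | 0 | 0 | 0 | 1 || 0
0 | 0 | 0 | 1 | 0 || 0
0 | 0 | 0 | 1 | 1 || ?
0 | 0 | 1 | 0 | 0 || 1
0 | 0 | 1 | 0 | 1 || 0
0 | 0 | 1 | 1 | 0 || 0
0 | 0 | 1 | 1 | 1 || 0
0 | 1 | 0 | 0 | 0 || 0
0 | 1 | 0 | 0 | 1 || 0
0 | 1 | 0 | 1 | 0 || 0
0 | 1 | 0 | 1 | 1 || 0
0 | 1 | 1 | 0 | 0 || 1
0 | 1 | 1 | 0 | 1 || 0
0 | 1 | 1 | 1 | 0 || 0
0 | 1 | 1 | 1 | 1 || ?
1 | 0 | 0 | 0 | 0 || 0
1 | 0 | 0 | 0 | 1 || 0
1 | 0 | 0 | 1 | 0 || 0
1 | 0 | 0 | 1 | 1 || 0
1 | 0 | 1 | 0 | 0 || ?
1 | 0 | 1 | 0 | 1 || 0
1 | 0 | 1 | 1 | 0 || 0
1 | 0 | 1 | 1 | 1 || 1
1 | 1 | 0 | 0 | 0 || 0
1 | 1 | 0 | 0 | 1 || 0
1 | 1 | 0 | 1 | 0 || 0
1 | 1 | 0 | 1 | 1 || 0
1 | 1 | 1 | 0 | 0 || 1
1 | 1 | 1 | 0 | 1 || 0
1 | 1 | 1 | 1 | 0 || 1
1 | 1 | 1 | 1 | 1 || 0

0, 0, 1

Row a=0, b=0, c=0, d=1, e=1: not not ((d and c and a) implies (b iff e)) = 1, ((b and d and a) or ((c iff e) or e or (e iff c)) or d) = 1, so the formula = 0.
Row a=0, b=1, c=1, d=1, e=1: not not ((d and c and a) implies (b iff e)) = 1, ((b and d and a) or ((c iff e) or e or (e iff c)) or d) = 1, so the formula = 0.
Row a=1, b=0, c=1, d=0, e=0: not not ((d and c and a) implies (b iff e)) = 1, ((b and d and a) or ((c iff e) or e or (e iff c)) or d) = 0, so the formula = 1.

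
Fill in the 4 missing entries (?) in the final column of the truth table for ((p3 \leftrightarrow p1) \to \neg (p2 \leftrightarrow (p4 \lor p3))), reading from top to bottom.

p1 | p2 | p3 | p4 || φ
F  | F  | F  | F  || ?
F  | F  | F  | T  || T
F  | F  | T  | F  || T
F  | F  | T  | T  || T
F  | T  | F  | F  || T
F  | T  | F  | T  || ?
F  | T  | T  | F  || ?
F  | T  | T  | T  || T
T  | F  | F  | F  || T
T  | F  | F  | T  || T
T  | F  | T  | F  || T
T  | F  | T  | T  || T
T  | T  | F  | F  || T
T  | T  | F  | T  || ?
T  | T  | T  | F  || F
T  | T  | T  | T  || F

Row p1=F, p2=F, p3=F, p4=F: (p3 \leftrightarrow p1) = T, \neg (p2 \leftrightarrow (p4 \lor p3)) = F, so the formula = F.
Row p1=F, p2=T, p3=F, p4=T: (p3 \leftrightarrow p1) = T, \neg (p2 \leftrightarrow (p4 \lor p3)) = F, so the formula = F.
Row p1=F, p2=T, p3=T, p4=F: (p3 \leftrightarrow p1) = F, \neg (p2 \leftrightarrow (p4 \lor p3)) = F, so the formula = T.
Row p1=T, p2=T, p3=F, p4=T: (p3 \leftrightarrow p1) = F, \neg (p2 \leftrightarrow (p4 \lor p3)) = F, so the formula = T.

F, F, T, T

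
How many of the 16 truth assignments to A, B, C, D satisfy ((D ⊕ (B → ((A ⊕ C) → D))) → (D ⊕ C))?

13

A | B | C | D || φ
1 | 1 | 1 | 1 || 1
1 | 1 | 1 | 0 || 1
1 | 1 | 0 | 1 || 1
1 | 1 | 0 | 0 || 1
1 | 0 | 1 | 1 || 1
1 | 0 | 1 | 0 || 1
1 | 0 | 0 | 1 || 1
1 | 0 | 0 | 0 || 0
0 | 1 | 1 | 1 || 1
0 | 1 | 1 | 0 || 1
0 | 1 | 0 | 1 || 1
0 | 1 | 0 | 0 || 0
0 | 0 | 1 | 1 || 1
0 | 0 | 1 | 0 || 1
0 | 0 | 0 | 1 || 1
0 | 0 | 0 | 0 || 0
The formula is true on 13 of the 16 rows.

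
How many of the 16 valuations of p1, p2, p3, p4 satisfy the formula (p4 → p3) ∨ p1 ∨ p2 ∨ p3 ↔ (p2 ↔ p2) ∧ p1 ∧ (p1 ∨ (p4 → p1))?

9

p1 | p2 | p3 | p4 | (p4 → p3) | (p1 ∨ p2 ∨ p3) | ((p4 → p3) ∨ (p1 ∨ p2 ∨ p3)) | (p2 ↔ p2) | ((p2 ↔ p2) ∧ p1) | (p4 → p1) | (p1 ∨ (p4 → p1)) | φ
-- | -- | -- | -- | --------- | -------------- | ---------------------------- | --------- | ---------------- | --------- | ---------------- | -
F  | F  | F  | F  |     T     |       F        |              T               |     T     |        F         |     T     |        T         | F
F  | F  | F  | T  |     F     |       F        |              F               |     T     |        F         |     F     |        F         | T
F  | F  | T  | F  |     T     |       T        |              T               |     T     |        F         |     T     |        T         | F
F  | F  | T  | T  |     T     |       T        |              T               |     T     |        F         |     F     |        F         | F
F  | T  | F  | F  |     T     |       T        |              T               |     T     |        F         |     T     |        T         | F
F  | T  | F  | T  |     F     |       T        |              T               |     T     |        F         |     F     |        F         | F
F  | T  | T  | F  |     T     |       T        |              T               |     T     |        F         |     T     |        T         | F
F  | T  | T  | T  |     T     |       T        |              T               |     T     |        F         |     F     |        F         | F
T  | F  | F  | F  |     T     |       T        |              T               |     T     |        T         |     T     |        T         | T
T  | F  | F  | T  |     F     |       T        |              T               |     T     |        T         |     T     |        T         | T
T  | F  | T  | F  |     T     |       T        |              T               |     T     |        T         |     T     |        T         | T
T  | F  | T  | T  |     T     |       T        |              T               |     T     |        T         |     T     |        T         | T
T  | T  | F  | F  |     T     |       T        |              T               |     T     |        T         |     T     |        T         | T
T  | T  | F  | T  |     F     |       T        |              T               |     T     |        T         |     T     |        T         | T
T  | T  | T  | F  |     T     |       T        |              T               |     T     |        T         |     T     |        T         | T
T  | T  | T  | T  |     T     |       T        |              T               |     T     |        T         |     T     |        T         | T
The formula is true on 9 of the 16 rows.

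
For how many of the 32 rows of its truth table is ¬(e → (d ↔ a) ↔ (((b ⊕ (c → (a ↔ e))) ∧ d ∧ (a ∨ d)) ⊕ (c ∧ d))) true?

a | b | c | d | e || φ
1 | 1 | 1 | 1 | 1 || 0
1 | 1 | 1 | 1 | 0 || 1
1 | 1 | 1 | 0 | 1 || 0
1 | 1 | 1 | 0 | 0 || 1
1 | 1 | 0 | 1 | 1 || 1
1 | 1 | 0 | 1 | 0 || 1
1 | 1 | 0 | 0 | 1 || 0
1 | 1 | 0 | 0 | 0 || 1
1 | 0 | 1 | 1 | 1 || 1
1 | 0 | 1 | 1 | 0 || 0
1 | 0 | 1 | 0 | 1 || 0
1 | 0 | 1 | 0 | 0 || 1
1 | 0 | 0 | 1 | 1 || 0
1 | 0 | 0 | 1 | 0 || 0
1 | 0 | 0 | 0 | 1 || 0
1 | 0 | 0 | 0 | 0 || 1
0 | 1 | 1 | 1 | 1 || 0
0 | 1 | 1 | 1 | 0 || 0
0 | 1 | 1 | 0 | 1 || 1
0 | 1 | 1 | 0 | 0 || 1
0 | 1 | 0 | 1 | 1 || 0
0 | 1 | 0 | 1 | 0 || 1
0 | 1 | 0 | 0 | 1 || 1
0 | 1 | 0 | 0 | 0 || 1
0 | 0 | 1 | 1 | 1 || 1
0 | 0 | 1 | 1 | 0 || 1
0 | 0 | 1 | 0 | 1 || 1
0 | 0 | 1 | 0 | 0 || 1
0 | 0 | 0 | 1 | 1 || 1
0 | 0 | 0 | 1 | 0 || 0
0 | 0 | 0 | 0 | 1 || 1
0 | 0 | 0 | 0 | 0 || 1
The formula is true on 20 of the 32 rows.

20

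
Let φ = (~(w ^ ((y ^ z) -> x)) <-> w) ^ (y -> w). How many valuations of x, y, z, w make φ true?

x  y  z  w  |  φ
T  T  T  T  |  F
T  T  T  F  |  T
T  T  F  T  |  F
T  T  F  F  |  T
T  F  T  T  |  F
T  F  T  F  |  F
T  F  F  T  |  F
T  F  F  F  |  F
F  T  T  T  |  F
F  T  T  F  |  T
F  T  F  T  |  T
F  T  F  F  |  F
F  F  T  T  |  T
F  F  T  F  |  T
F  F  F  T  |  F
F  F  F  F  |  F
The formula is true on 6 of the 16 rows.

6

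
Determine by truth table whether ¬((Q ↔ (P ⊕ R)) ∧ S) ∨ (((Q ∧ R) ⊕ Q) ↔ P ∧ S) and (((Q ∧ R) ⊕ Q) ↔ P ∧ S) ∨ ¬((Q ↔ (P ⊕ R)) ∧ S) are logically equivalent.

P | Q | R | S || φ | ψ
T | T | T | T || T | T
T | T | T | F || T | T
T | T | F | T || T | T
T | T | F | F || T | T
T | F | T | T || F | F
T | F | T | F || T | T
T | F | F | T || T | T
T | F | F | F || T | T
F | T | T | T || T | T
F | T | T | F || T | T
F | T | F | T || T | T
F | T | F | F || T | T
F | F | T | T || T | T
F | F | T | F || T | T
F | F | F | T || T | T
F | F | F | F || T | T
The columns for φ and ψ agree on every row, so they are logically equivalent.

equivalent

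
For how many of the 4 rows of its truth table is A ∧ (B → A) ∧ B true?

A  B  |  (A ∧ ((B → A) ∧ B))
T  T  |           T         
T  F  |           F         
F  T  |           F         
F  F  |           F         
The formula is true on 1 of the 4 rows.

1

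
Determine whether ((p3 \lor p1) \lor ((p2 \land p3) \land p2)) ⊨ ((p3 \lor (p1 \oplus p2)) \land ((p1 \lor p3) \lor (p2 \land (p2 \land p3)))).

no

  p1     p2     p3   |    φ      ψ  
 True   True   True  |   True   True
 True   True  False  |   True  False
 True  False   True  |   True   True
 True  False  False  |   True   True
False   True   True  |   True   True
False   True  False  |  False  False
False  False   True  |   True   True
False  False  False  |  False  False
At p1=True, p2=True, p3=False we have φ true but ψ false, so φ does not entail ψ.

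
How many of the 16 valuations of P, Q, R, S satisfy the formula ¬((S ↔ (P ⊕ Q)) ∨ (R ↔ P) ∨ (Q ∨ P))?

1

P | Q | R | S | (P ⊕ Q) | (S ↔ (P ⊕ Q)) | (R ↔ P) | (Q ∨ P) | φ
- | - | - | - | ------- | ------------- | ------- | ------- | -
T | T | T | T |    F    |       F       |    T    |    T    | F
T | T | T | F |    F    |       T       |    T    |    T    | F
T | T | F | T |    F    |       F       |    F    |    T    | F
T | T | F | F |    F    |       T       |    F    |    T    | F
T | F | T | T |    T    |       T       |    T    |    T    | F
T | F | T | F |    T    |       F       |    T    |    T    | F
T | F | F | T |    T    |       T       |    F    |    T    | F
T | F | F | F |    T    |       F       |    F    |    T    | F
F | T | T | T |    T    |       T       |    F    |    T    | F
F | T | T | F |    T    |       F       |    F    |    T    | F
F | T | F | T |    T    |       T       |    T    |    T    | F
F | T | F | F |    T    |       F       |    T    |    T    | F
F | F | T | T |    F    |       F       |    F    |    F    | T
F | F | T | F |    F    |       T       |    F    |    F    | F
F | F | F | T |    F    |       F       |    T    |    F    | F
F | F | F | F |    F    |       T       |    T    |    F    | F
The formula is true on 1 of the 16 rows.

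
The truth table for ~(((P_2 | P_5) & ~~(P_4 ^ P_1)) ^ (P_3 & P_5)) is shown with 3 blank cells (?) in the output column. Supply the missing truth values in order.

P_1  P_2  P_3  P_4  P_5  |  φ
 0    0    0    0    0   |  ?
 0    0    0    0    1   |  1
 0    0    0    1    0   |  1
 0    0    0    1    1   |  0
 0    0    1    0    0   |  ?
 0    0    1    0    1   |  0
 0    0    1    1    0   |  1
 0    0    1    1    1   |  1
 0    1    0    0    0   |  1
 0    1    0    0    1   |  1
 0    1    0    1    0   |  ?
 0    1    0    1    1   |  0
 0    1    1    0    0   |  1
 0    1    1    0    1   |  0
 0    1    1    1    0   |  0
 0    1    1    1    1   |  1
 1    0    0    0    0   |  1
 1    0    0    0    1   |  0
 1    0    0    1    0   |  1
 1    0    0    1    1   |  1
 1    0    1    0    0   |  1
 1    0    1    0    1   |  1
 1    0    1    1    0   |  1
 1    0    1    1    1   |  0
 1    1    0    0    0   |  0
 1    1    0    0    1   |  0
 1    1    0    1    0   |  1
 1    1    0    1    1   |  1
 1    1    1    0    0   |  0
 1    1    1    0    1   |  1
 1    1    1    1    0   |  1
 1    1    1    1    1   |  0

Row P_1=0, P_2=0, P_3=0, P_4=0, P_5=0: ((P_2 | P_5) & ~~(P_4 ^ P_1)) = 0, (P_3 & P_5) = 0, (((P_2 | P_5) & ~~(P_4 ^ P_1)) ^ (P_3 & P_5)) = 0, so the formula = 1.
Row P_1=0, P_2=0, P_3=1, P_4=0, P_5=0: ((P_2 | P_5) & ~~(P_4 ^ P_1)) = 0, (P_3 & P_5) = 0, (((P_2 | P_5) & ~~(P_4 ^ P_1)) ^ (P_3 & P_5)) = 0, so the formula = 1.
Row P_1=0, P_2=1, P_3=0, P_4=1, P_5=0: ((P_2 | P_5) & ~~(P_4 ^ P_1)) = 1, (P_3 & P_5) = 0, (((P_2 | P_5) & ~~(P_4 ^ P_1)) ^ (P_3 & P_5)) = 1, so the formula = 0.

1, 1, 0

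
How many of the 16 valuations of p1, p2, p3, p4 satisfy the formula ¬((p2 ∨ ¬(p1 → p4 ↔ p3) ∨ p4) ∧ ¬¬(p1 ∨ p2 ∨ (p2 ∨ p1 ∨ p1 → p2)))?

p1 | p2 | p3 | p4 | (p1 → p4) | ((p1 → p4) ↔ p3) | ¬((p1 → p4) ↔ p3) | (¬((p1 → p4) ↔ p3) ∨ p4) | (p1 ∨ p2) | (p2 ∨ p1 ∨ p1) | ((p2 ∨ p1 ∨ p1) → p2) | φ
-- | -- | -- | -- | --------- | ---------------- | ----------------- | ------------------------ | --------- | -------------- | --------------------- | -
1  | 1  | 1  | 1  |     1     |        1         |         0         |            1             |     1     |       1        |           1           | 0
1  | 1  | 1  | 0  |     0     |        0         |         1         |            1             |     1     |       1        |           1           | 0
1  | 1  | 0  | 1  |     1     |        0         |         1         |            1             |     1     |       1        |           1           | 0
1  | 1  | 0  | 0  |     0     |        1         |         0         |            0             |     1     |       1        |           1           | 0
1  | 0  | 1  | 1  |     1     |        1         |         0         |            1             |     1     |       1        |           0           | 0
1  | 0  | 1  | 0  |     0     |        0         |         1         |            1             |     1     |       1        |           0           | 0
1  | 0  | 0  | 1  |     1     |        0         |         1         |            1             |     1     |       1        |           0           | 0
1  | 0  | 0  | 0  |     0     |        1         |         0         |            0             |     1     |       1        |           0           | 1
0  | 1  | 1  | 1  |     1     |        1         |         0         |            1             |     1     |       1        |           1           | 0
0  | 1  | 1  | 0  |     1     |        1         |         0         |            0             |     1     |       1        |           1           | 0
0  | 1  | 0  | 1  |     1     |        0         |         1         |            1             |     1     |       1        |           1           | 0
0  | 1  | 0  | 0  |     1     |        0         |         1         |            1             |     1     |       1        |           1           | 0
0  | 0  | 1  | 1  |     1     |        1         |         0         |            1             |     0     |       0        |           1           | 0
0  | 0  | 1  | 0  |     1     |        1         |         0         |            0             |     0     |       0        |           1           | 1
0  | 0  | 0  | 1  |     1     |        0         |         1         |            1             |     0     |       0        |           1           | 0
0  | 0  | 0  | 0  |     1     |        0         |         1         |            1             |     0     |       0        |           1           | 0
The formula is true on 2 of the 16 rows.

2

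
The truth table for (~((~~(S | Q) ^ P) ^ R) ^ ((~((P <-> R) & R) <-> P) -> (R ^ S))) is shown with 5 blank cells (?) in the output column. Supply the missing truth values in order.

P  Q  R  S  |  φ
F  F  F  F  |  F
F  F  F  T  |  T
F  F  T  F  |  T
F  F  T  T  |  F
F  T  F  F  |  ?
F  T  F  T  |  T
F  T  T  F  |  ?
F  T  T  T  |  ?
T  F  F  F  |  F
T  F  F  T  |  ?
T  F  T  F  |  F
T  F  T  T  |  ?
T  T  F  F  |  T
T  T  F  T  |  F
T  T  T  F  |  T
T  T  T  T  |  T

T, F, F, F, T

Row P=F, Q=T, R=F, S=F: ~((~~(S | Q) ^ P) ^ R) = F, ((~((P <-> R) & R) <-> P) -> (R ^ S)) = T, so the formula = T.
Row P=F, Q=T, R=T, S=F: ~((~~(S | Q) ^ P) ^ R) = T, ((~((P <-> R) & R) <-> P) -> (R ^ S)) = T, so the formula = F.
Row P=F, Q=T, R=T, S=T: ~((~~(S | Q) ^ P) ^ R) = T, ((~((P <-> R) & R) <-> P) -> (R ^ S)) = T, so the formula = F.
Row P=T, Q=F, R=F, S=T: ~((~~(S | Q) ^ P) ^ R) = T, ((~((P <-> R) & R) <-> P) -> (R ^ S)) = T, so the formula = F.
Row P=T, Q=F, R=T, S=T: ~((~~(S | Q) ^ P) ^ R) = F, ((~((P <-> R) & R) <-> P) -> (R ^ S)) = T, so the formula = T.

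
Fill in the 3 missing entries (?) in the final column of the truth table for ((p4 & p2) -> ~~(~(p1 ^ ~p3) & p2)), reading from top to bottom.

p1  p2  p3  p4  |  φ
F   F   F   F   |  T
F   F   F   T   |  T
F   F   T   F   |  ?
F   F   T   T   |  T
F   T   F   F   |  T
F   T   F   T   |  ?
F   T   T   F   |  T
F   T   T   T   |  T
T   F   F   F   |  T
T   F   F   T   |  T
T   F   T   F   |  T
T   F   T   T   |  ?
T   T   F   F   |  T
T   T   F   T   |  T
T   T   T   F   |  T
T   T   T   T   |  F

Row p1=F, p2=F, p3=T, p4=F: (p4 & p2) = F, ~~(~(p1 ^ ~p3) & p2) = F, so the formula = T.
Row p1=F, p2=T, p3=F, p4=T: (p4 & p2) = T, ~~(~(p1 ^ ~p3) & p2) = F, so the formula = F.
Row p1=T, p2=F, p3=T, p4=T: (p4 & p2) = F, ~~(~(p1 ^ ~p3) & p2) = F, so the formula = T.

T, F, T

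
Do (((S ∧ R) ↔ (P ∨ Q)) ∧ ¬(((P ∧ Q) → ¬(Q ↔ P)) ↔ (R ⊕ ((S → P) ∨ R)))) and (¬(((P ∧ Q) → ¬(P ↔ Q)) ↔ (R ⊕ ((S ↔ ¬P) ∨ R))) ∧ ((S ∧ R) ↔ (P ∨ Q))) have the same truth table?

not equivalent

P  Q  R  S  |  φ  ψ
F  F  F  F  |  F  T
F  F  F  T  |  T  F
F  F  T  F  |  T  T
F  F  T  T  |  F  F
F  T  F  F  |  F  F
F  T  F  T  |  F  F
F  T  T  F  |  F  F
F  T  T  T  |  T  T
T  F  F  F  |  F  F
T  F  F  T  |  F  F
T  F  T  F  |  F  F
T  F  T  T  |  T  T
T  T  F  F  |  F  F
T  T  F  T  |  F  F
T  T  T  F  |  F  F
T  T  T  T  |  F  F
The columns differ at P=F, Q=F, R=F, S=F (φ=F, ψ=T), so they are not equivalent.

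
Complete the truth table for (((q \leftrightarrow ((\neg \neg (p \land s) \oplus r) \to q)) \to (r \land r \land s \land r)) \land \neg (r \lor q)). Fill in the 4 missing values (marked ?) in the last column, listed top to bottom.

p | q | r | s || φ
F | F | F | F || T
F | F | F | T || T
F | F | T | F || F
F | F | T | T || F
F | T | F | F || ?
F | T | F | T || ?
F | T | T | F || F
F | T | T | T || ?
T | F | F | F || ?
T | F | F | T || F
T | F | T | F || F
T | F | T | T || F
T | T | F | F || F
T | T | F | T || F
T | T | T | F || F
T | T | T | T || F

F, F, F, T

Row p=F, q=T, r=F, s=F: ((q \leftrightarrow ((\neg \neg (p \land s) \oplus r) \to q)) \to (r \land r \land s \land r)) = F, \neg (r \lor q) = F, so the formula = F.
Row p=F, q=T, r=F, s=T: ((q \leftrightarrow ((\neg \neg (p \land s) \oplus r) \to q)) \to (r \land r \land s \land r)) = F, \neg (r \lor q) = F, so the formula = F.
Row p=F, q=T, r=T, s=T: ((q \leftrightarrow ((\neg \neg (p \land s) \oplus r) \to q)) \to (r \land r \land s \land r)) = T, \neg (r \lor q) = F, so the formula = F.
Row p=T, q=F, r=F, s=F: ((q \leftrightarrow ((\neg \neg (p \land s) \oplus r) \to q)) \to (r \land r \land s \land r)) = T, \neg (r \lor q) = T, so the formula = T.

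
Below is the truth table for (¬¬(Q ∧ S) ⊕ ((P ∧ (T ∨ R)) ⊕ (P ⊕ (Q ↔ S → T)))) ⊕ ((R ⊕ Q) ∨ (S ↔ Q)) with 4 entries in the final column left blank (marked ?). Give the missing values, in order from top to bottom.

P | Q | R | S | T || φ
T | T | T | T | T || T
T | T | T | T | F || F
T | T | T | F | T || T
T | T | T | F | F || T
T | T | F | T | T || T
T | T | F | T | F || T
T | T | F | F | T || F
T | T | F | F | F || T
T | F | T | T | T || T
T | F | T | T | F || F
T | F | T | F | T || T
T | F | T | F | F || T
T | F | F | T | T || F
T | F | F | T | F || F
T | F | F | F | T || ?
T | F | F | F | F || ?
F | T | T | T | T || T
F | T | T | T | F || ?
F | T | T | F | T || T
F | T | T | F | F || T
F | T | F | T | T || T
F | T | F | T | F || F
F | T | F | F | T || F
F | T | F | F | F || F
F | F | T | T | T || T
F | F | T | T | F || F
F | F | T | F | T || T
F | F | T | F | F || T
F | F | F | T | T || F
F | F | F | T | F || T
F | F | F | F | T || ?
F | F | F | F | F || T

Row P=T, Q=F, R=F, S=F, T=T: (¬¬(Q ∧ S) ⊕ ((P ∧ (T ∨ R)) ⊕ (P ⊕ (Q ↔ S → T)))) = F, ((R ⊕ Q) ∨ (S ↔ Q)) = T, so the formula = T.
Row P=T, Q=F, R=F, S=F, T=F: (¬¬(Q ∧ S) ⊕ ((P ∧ (T ∨ R)) ⊕ (P ⊕ (Q ↔ S → T)))) = T, ((R ⊕ Q) ∨ (S ↔ Q)) = T, so the formula = F.
Row P=F, Q=T, R=T, S=T, T=F: (¬¬(Q ∧ S) ⊕ ((P ∧ (T ∨ R)) ⊕ (P ⊕ (Q ↔ S → T)))) = T, ((R ⊕ Q) ∨ (S ↔ Q)) = T, so the formula = F.
Row P=F, Q=F, R=F, S=F, T=T: (¬¬(Q ∧ S) ⊕ ((P ∧ (T ∨ R)) ⊕ (P ⊕ (Q ↔ S → T)))) = F, ((R ⊕ Q) ∨ (S ↔ Q)) = T, so the formula = T.

T, F, F, T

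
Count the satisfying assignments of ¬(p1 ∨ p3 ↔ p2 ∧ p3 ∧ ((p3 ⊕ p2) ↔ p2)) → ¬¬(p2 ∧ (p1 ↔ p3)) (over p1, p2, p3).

3

p1 | p2 | p3 | φ
-- | -- | -- | -
T  | T  | T  | T
T  | T  | F  | F
T  | F  | T  | F
T  | F  | F  | F
F  | T  | T  | F
F  | T  | F  | T
F  | F  | T  | F
F  | F  | F  | T
The formula is true on 3 of the 8 rows.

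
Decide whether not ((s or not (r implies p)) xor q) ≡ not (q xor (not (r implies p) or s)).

equivalent

  p   |   q   |   r   |   s   ||   φ   |   ψ  
 True |  True |  True |  True ||  True |  True
 True |  True |  True | False || False | False
 True |  True | False |  True ||  True |  True
 True |  True | False | False || False | False
 True | False |  True |  True || False | False
 True | False |  True | False ||  True |  True
 True | False | False |  True || False | False
 True | False | False | False ||  True |  True
False |  True |  True |  True ||  True |  True
False |  True |  True | False ||  True |  True
False |  True | False |  True ||  True |  True
False |  True | False | False || False | False
False | False |  True |  True || False | False
False | False |  True | False || False | False
False | False | False |  True || False | False
False | False | False | False ||  True |  True
The columns for φ and ψ agree on every row, so they are logically equivalent.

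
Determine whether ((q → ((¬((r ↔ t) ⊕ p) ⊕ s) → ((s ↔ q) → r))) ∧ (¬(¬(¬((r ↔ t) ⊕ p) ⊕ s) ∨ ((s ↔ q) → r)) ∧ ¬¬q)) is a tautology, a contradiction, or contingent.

contradiction

  p      q      r      s      t    |    φ  
False  False  False  False  False  |  False
False  False  False  False   True  |  False
False  False  False   True  False  |  False
False  False  False   True   True  |  False
False  False   True  False  False  |  False
False  False   True  False   True  |  False
False  False   True   True  False  |  False
False  False   True   True   True  |  False
False   True  False  False  False  |  False
False   True  False  False   True  |  False
False   True  False   True  False  |  False
False   True  False   True   True  |  False
False   True   True  False  False  |  False
False   True   True  False   True  |  False
False   True   True   True  False  |  False
False   True   True   True   True  |  False
 True  False  False  False  False  |  False
 True  False  False  False   True  |  False
 True  False  False   True  False  |  False
 True  False  False   True   True  |  False
 True  False   True  False  False  |  False
 True  False   True  False   True  |  False
 True  False   True   True  False  |  False
 True  False   True   True   True  |  False
 True   True  False  False  False  |  False
 True   True  False  False   True  |  False
 True   True  False   True  False  |  False
 True   True  False   True   True  |  False
 True   True   True  False  False  |  False
 True   True   True  False   True  |  False
 True   True   True   True  False  |  False
 True   True   True   True   True  |  False
Every row is False, so the formula is a contradiction.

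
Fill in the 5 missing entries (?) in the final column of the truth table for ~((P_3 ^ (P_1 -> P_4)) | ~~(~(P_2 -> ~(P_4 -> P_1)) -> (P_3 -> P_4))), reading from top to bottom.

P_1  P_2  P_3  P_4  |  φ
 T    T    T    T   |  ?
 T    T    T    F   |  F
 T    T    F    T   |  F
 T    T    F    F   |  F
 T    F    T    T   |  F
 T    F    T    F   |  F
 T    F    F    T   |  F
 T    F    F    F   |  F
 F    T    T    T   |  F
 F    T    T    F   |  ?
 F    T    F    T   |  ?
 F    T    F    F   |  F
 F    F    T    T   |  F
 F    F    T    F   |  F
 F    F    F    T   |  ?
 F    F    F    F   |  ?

Row P_1=T, P_2=T, P_3=T, P_4=T: (P_3 ^ (P_1 -> P_4)) = F, ~~(~(P_2 -> ~(P_4 -> P_1)) -> (P_3 -> P_4)) = T, ((P_3 ^ (P_1 -> P_4)) | ~~(~(P_2 -> ~(P_4 -> P_1)) -> (P_3 -> P_4))) = T, so the formula = F.
Row P_1=F, P_2=T, P_3=T, P_4=F: (P_3 ^ (P_1 -> P_4)) = F, ~~(~(P_2 -> ~(P_4 -> P_1)) -> (P_3 -> P_4)) = F, ((P_3 ^ (P_1 -> P_4)) | ~~(~(P_2 -> ~(P_4 -> P_1)) -> (P_3 -> P_4))) = F, so the formula = T.
Row P_1=F, P_2=T, P_3=F, P_4=T: (P_3 ^ (P_1 -> P_4)) = T, ~~(~(P_2 -> ~(P_4 -> P_1)) -> (P_3 -> P_4)) = T, ((P_3 ^ (P_1 -> P_4)) | ~~(~(P_2 -> ~(P_4 -> P_1)) -> (P_3 -> P_4))) = T, so the formula = F.
Row P_1=F, P_2=F, P_3=F, P_4=T: (P_3 ^ (P_1 -> P_4)) = T, ~~(~(P_2 -> ~(P_4 -> P_1)) -> (P_3 -> P_4)) = T, ((P_3 ^ (P_1 -> P_4)) | ~~(~(P_2 -> ~(P_4 -> P_1)) -> (P_3 -> P_4))) = T, so the formula = F.
Row P_1=F, P_2=F, P_3=F, P_4=F: (P_3 ^ (P_1 -> P_4)) = T, ~~(~(P_2 -> ~(P_4 -> P_1)) -> (P_3 -> P_4)) = T, ((P_3 ^ (P_1 -> P_4)) | ~~(~(P_2 -> ~(P_4 -> P_1)) -> (P_3 -> P_4))) = T, so the formula = F.

F, T, F, F, F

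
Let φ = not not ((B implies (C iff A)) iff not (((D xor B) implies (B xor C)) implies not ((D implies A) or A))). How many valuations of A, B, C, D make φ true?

9

A | B | C | D || (C iff A) | (B implies (C iff A)) | (D xor B) | (B xor C) | (D implies A) | ((D implies A) or A) | not ((D implies A) or A) | φ
1 | 1 | 1 | 1 ||     1     |           1           |     0     |     0     |       1       |          1           |            0             | 1
1 | 1 | 1 | 0 ||     1     |           1           |     1     |     0     |       1       |          1           |            0             | 0
1 | 1 | 0 | 1 ||     0     |           0           |     0     |     1     |       1       |          1           |            0             | 0
1 | 1 | 0 | 0 ||     0     |           0           |     1     |     1     |       1       |          1           |            0             | 0
1 | 0 | 1 | 1 ||     1     |           1           |     1     |     1     |       1       |          1           |            0             | 1
1 | 0 | 1 | 0 ||     1     |           1           |     0     |     1     |       1       |          1           |            0             | 1
1 | 0 | 0 | 1 ||     0     |           1           |     1     |     0     |       1       |          1           |            0             | 0
1 | 0 | 0 | 0 ||     0     |           1           |     0     |     0     |       1       |          1           |            0             | 1
0 | 1 | 1 | 1 ||     0     |           0           |     0     |     0     |       0       |          0           |            1             | 1
0 | 1 | 1 | 0 ||     0     |           0           |     1     |     0     |       1       |          1           |            0             | 1
0 | 1 | 0 | 1 ||     1     |           1           |     0     |     1     |       0       |          0           |            1             | 0
0 | 1 | 0 | 0 ||     1     |           1           |     1     |     1     |       1       |          1           |            0             | 1
0 | 0 | 1 | 1 ||     0     |           1           |     1     |     1     |       0       |          0           |            1             | 0
0 | 0 | 1 | 0 ||     0     |           1           |     0     |     1     |       1       |          1           |            0             | 1
0 | 0 | 0 | 1 ||     1     |           1           |     1     |     0     |       0       |          0           |            1             | 0
0 | 0 | 0 | 0 ||     1     |           1           |     0     |     0     |       1       |          1           |            0             | 1
The formula is true on 9 of the 16 rows.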